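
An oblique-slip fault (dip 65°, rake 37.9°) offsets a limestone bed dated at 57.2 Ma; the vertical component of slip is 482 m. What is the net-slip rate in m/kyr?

dip-slip = throw / sin(dip) = 482 / sin(65°) = 531.8 m
net slip = dip-slip / sin(rake) = 531.8 / sin(37.9°) = 865.8 m
rate = 865.8 m / 57.2 Ma = 0.0000151 m/yr = 0.0151 m/kyr

0.0151 m/kyr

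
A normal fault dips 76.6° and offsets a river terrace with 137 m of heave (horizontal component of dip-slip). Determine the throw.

throw = heave × tan(dip) = 137 × tan(76.6°) = 575 m

575 m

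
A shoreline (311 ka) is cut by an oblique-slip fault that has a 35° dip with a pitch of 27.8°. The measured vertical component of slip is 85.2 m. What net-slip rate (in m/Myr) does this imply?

1020 m/Myr

dip-slip = throw / sin(dip) = 85.2 / sin(35°) = 148.5 m
net slip = dip-slip / sin(rake) = 148.5 / sin(27.8°) = 318.5 m
rate = 318.5 m / 311 ka = 0.00102 m/yr = 1020 m/Myr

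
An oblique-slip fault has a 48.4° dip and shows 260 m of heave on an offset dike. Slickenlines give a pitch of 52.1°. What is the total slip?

496 m

dip-slip = heave / cos(dip) = 260 / cos(48.4°) = 391.6 m
net slip = dip-slip / sin(rake) = 391.6 / sin(52.1°) = 496 m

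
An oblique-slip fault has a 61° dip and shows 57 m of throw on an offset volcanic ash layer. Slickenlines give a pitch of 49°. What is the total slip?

dip-slip = throw / sin(dip) = 57 / sin(61°) = 65.17 m
net slip = dip-slip / sin(rake) = 65.17 / sin(49°) = 86.4 m

86.4 m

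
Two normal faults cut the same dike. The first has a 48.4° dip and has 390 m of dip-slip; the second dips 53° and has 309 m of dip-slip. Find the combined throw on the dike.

throw_A = 390 × sin(48.4°) = 291.6 m
throw_B = 309 × sin(53°) = 246.8 m
total = 291.6 + 246.8 = 538 m

538 m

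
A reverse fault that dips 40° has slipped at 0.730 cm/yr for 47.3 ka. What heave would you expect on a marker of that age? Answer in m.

265 m

dip-slip = rate × time = 0.730 cm/yr × 47.3 ka = 345.3 m
heave = dip-slip × cos(dip) = 345.3 × cos(40°) = 265 m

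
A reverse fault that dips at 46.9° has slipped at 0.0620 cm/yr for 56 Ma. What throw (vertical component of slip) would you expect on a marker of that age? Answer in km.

25.4 km

dip-slip = rate × time = 0.0620 cm/yr × 56 Ma = 34720 m
throw = dip-slip × sin(dip) = 34720 × sin(46.9°) = 25400 m = 25.4 km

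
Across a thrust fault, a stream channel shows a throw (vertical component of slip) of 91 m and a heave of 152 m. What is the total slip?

177 m

net slip = √(throw² + heave²) = √(91² + 152²) = 177 m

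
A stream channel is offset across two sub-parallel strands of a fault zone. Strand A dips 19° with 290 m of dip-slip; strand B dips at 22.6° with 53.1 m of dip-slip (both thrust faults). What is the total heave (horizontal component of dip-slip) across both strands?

323 m

heave_A = 290 × cos(19°) = 274.2 m
heave_B = 53.1 × cos(22.6°) = 49.02 m
total = 274.2 + 49.02 = 323 m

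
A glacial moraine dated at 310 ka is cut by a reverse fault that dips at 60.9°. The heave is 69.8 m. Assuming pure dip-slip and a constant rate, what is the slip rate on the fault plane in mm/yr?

0.463 mm/yr

dip-slip = heave / cos(dip) = 69.8 m / cos(60.9°) = 143.5 m
rate = 143.5 m / 310 ka = 0.000463 m/yr = 0.463 mm/yr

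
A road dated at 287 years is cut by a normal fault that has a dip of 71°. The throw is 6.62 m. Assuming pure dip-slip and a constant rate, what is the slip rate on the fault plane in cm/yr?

2.44 cm/yr

dip-slip = throw / sin(dip) = 6.62 m / sin(71°) = 7.001 m
rate = 7.001 m / 287 years = 0.0244 m/yr = 2.44 cm/yr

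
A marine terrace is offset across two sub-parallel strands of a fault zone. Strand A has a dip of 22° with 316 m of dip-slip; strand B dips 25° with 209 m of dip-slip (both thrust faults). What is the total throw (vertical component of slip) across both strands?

207 m

throw_A = 316 × sin(22°) = 118.4 m
throw_B = 209 × sin(25°) = 88.33 m
total = 118.4 + 88.33 = 207 m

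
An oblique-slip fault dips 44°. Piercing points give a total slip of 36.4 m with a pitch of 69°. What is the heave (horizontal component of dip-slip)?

24.4 m

dip-slip = net slip × sin(rake) = 36.4 m × sin(69°) = 33.98 m
heave = dip-slip × cos(dip) = 33.98 × cos(44°) = 24.4 m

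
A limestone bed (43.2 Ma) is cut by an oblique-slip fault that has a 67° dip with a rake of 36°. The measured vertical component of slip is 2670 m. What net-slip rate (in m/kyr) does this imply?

dip-slip = throw / sin(dip) = 2670 / sin(67°) = 2901 m
net slip = dip-slip / sin(rake) = 2901 / sin(36°) = 4935 m
rate = 4935 m / 43.2 Ma = 0.000114 m/yr = 0.114 m/kyr

0.114 m/kyr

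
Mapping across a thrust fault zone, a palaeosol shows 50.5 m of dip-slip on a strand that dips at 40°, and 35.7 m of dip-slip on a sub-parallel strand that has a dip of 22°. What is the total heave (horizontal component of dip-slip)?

71.8 m

heave_A = 50.5 × cos(40°) = 38.69 m
heave_B = 35.7 × cos(22°) = 33.10 m
total = 38.69 + 33.10 = 71.8 m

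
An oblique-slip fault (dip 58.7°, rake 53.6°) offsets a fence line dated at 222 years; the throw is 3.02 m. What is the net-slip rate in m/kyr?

dip-slip = throw / sin(dip) = 3.02 / sin(58.7°) = 3.534 m
net slip = dip-slip / sin(rake) = 3.534 / sin(53.6°) = 4.391 m
rate = 4.391 m / 222 years = 0.0198 m/yr = 19.8 m/kyr

19.8 m/kyr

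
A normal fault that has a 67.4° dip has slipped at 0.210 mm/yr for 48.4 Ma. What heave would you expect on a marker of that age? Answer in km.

dip-slip = rate × time = 0.210 mm/yr × 48.4 Ma = 10160 m
heave = dip-slip × cos(dip) = 10160 × cos(67.4°) = 3910 m = 3.91 km

3.91 km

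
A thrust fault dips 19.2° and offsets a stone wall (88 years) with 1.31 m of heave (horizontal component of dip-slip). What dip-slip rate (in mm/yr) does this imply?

15.8 mm/yr

dip-slip = heave / cos(dip) = 1.31 m / cos(19.2°) = 1.387 m
rate = 1.387 m / 88 years = 0.0158 m/yr = 15.8 mm/yr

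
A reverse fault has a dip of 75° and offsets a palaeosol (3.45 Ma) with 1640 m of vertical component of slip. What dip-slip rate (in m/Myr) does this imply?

dip-slip = throw / sin(dip) = 1640 m / sin(75°) = 1698 m
rate = 1698 m / 3.45 Ma = 0.000492 m/yr = 492 m/Myr

492 m/Myr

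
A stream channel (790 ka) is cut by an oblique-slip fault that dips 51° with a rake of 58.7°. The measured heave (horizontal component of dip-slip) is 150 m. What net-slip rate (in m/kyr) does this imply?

dip-slip = heave / cos(dip) = 150 / cos(51°) = 238.4 m
net slip = dip-slip / sin(rake) = 238.4 / sin(58.7°) = 279 m
rate = 279 m / 790 ka = 0.000353 m/yr = 0.353 m/kyr

0.353 m/kyr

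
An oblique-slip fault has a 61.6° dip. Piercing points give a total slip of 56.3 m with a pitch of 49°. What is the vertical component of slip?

dip-slip = net slip × sin(rake) = 56.3 m × sin(49°) = 42.49 m
throw = dip-slip × sin(dip) = 42.49 × sin(61.6°) = 37.4 m

37.4 m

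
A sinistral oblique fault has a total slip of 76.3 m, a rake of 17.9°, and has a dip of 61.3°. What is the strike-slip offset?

strike-slip = net slip × cos(rake) = 76.3 m × cos(17.9°) = 72.6 m

72.6 m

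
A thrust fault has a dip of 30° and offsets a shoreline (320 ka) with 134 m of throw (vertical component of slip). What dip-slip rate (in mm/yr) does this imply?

dip-slip = throw / sin(dip) = 134 m / sin(30°) = 268 m
rate = 268 m / 320 ka = 0.000838 m/yr = 0.838 mm/yr

0.838 mm/yr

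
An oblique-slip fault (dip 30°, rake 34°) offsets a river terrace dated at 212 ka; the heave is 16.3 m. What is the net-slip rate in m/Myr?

dip-slip = heave / cos(dip) = 16.3 / cos(30°) = 18.82 m
net slip = dip-slip / sin(rake) = 18.82 / sin(34°) = 33.66 m
rate = 33.66 m / 212 ka = 0.000159 m/yr = 159 m/Myr

159 m/Myr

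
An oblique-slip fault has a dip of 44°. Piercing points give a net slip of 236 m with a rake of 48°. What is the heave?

dip-slip = net slip × sin(rake) = 236 m × sin(48°) = 175.4 m
heave = dip-slip × cos(dip) = 175.4 × cos(44°) = 126 m

126 m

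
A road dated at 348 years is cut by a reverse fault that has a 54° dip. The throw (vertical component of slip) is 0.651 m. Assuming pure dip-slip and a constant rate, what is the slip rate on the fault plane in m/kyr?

2.31 m/kyr

dip-slip = throw / sin(dip) = 0.651 m / sin(54°) = 0.8047 m
rate = 0.8047 m / 348 years = 0.00231 m/yr = 2.31 m/kyr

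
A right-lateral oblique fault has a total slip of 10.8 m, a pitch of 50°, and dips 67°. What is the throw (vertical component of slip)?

7.62 m

dip-slip = net slip × sin(rake) = 10.8 m × sin(50°) = 8.273 m
throw = dip-slip × sin(dip) = 8.273 × sin(67°) = 7.62 m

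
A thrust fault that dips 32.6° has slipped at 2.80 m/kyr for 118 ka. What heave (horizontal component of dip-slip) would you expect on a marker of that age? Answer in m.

dip-slip = rate × time = 2.80 m/kyr × 118 ka = 330.4 m
heave = dip-slip × cos(dip) = 330.4 × cos(32.6°) = 278 m

278 m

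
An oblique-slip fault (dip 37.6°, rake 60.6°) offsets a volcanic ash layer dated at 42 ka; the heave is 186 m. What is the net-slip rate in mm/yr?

6.42 mm/yr

dip-slip = heave / cos(dip) = 186 / cos(37.6°) = 234.8 m
net slip = dip-slip / sin(rake) = 234.8 / sin(60.6°) = 269.5 m
rate = 269.5 m / 42 ka = 0.00642 m/yr = 6.42 mm/yr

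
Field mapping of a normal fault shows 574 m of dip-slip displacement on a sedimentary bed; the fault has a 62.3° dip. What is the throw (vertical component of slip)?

508 m

throw = dip-slip × sin(dip) = 574 m × sin(62.3°) = 508 m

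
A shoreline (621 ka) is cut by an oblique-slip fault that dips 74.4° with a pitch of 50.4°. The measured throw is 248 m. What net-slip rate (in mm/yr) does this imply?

0.538 mm/yr

dip-slip = throw / sin(dip) = 248 / sin(74.4°) = 257.5 m
net slip = dip-slip / sin(rake) = 257.5 / sin(50.4°) = 334.2 m
rate = 334.2 m / 621 ka = 0.000538 m/yr = 0.538 mm/yr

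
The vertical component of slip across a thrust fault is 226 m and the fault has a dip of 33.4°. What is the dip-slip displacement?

dip-slip = throw / sin(dip) = 226 / sin(33.4°) = 411 m

411 m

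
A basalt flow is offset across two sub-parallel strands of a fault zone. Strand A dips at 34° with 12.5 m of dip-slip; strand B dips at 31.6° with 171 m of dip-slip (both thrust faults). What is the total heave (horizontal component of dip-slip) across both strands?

156 m

heave_A = 12.5 × cos(34°) = 10.36 m
heave_B = 171 × cos(31.6°) = 145.6 m
total = 10.36 + 145.6 = 156 m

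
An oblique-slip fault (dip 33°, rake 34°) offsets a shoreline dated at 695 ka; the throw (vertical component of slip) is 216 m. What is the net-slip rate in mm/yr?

dip-slip = throw / sin(dip) = 216 / sin(33°) = 396.6 m
net slip = dip-slip / sin(rake) = 396.6 / sin(34°) = 709.2 m
rate = 709.2 m / 695 ka = 0.00102 m/yr = 1.02 mm/yr

1.02 mm/yr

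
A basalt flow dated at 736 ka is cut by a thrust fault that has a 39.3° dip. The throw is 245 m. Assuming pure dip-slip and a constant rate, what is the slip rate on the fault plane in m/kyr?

dip-slip = throw / sin(dip) = 245 m / sin(39.3°) = 386.8 m
rate = 386.8 m / 736 ka = 0.000526 m/yr = 0.526 m/kyr

0.526 m/kyr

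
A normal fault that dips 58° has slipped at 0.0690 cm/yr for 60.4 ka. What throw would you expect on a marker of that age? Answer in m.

dip-slip = rate × time = 0.0690 cm/yr × 60.4 ka = 41.68 m
throw = dip-slip × sin(dip) = 41.68 × sin(58°) = 35.3 m

35.3 m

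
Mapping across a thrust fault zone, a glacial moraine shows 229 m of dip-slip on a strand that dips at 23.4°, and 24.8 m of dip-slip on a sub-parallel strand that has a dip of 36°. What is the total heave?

230 m

heave_A = 229 × cos(23.4°) = 210.2 m
heave_B = 24.8 × cos(36°) = 20.06 m
total = 210.2 + 20.06 = 230 m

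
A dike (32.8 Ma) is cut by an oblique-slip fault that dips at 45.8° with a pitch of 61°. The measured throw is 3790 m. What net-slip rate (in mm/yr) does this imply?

0.184 mm/yr

dip-slip = throw / sin(dip) = 3790 / sin(45.8°) = 5287 m
net slip = dip-slip / sin(rake) = 5287 / sin(61°) = 6044 m
rate = 6044 m / 32.8 Ma = 0.000184 m/yr = 0.184 mm/yr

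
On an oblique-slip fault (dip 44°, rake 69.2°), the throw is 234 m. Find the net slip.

dip-slip = throw / sin(dip) = 234 / sin(44°) = 336.9 m
net slip = dip-slip / sin(rake) = 336.9 / sin(69.2°) = 360 m

360 m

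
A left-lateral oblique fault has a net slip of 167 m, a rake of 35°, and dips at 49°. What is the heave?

dip-slip = net slip × sin(rake) = 167 m × sin(35°) = 95.79 m
heave = dip-slip × cos(dip) = 95.79 × cos(49°) = 62.8 m

62.8 m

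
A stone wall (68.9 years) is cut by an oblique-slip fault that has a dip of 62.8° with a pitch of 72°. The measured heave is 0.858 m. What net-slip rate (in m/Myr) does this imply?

dip-slip = heave / cos(dip) = 0.858 / cos(62.8°) = 1.877 m
net slip = dip-slip / sin(rake) = 1.877 / sin(72°) = 1.974 m
rate = 1.974 m / 68.9 years = 0.0286 m/yr = 28600 m/Myr

28600 m/Myr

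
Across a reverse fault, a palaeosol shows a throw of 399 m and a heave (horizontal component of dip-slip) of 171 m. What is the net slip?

net slip = √(throw² + heave²) = √(399² + 171²) = 434 m

434 m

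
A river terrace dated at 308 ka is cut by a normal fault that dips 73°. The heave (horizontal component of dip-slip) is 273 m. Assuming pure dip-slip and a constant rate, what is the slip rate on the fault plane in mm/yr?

dip-slip = heave / cos(dip) = 273 m / cos(73°) = 933.7 m
rate = 933.7 m / 308 ka = 0.00303 m/yr = 3.03 mm/yr

3.03 mm/yr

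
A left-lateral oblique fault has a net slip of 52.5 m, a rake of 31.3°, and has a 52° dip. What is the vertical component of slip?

dip-slip = net slip × sin(rake) = 52.5 m × sin(31.3°) = 27.27 m
throw = dip-slip × sin(dip) = 27.27 × sin(52°) = 21.5 m

21.5 m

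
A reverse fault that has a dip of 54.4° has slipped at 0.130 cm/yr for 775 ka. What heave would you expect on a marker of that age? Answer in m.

586 m

dip-slip = rate × time = 0.130 cm/yr × 775 ka = 1008 m
heave = dip-slip × cos(dip) = 1008 × cos(54.4°) = 586 m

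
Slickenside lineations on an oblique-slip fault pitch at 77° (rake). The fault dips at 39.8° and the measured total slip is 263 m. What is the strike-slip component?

59.2 m

strike-slip = net slip × cos(rake) = 263 m × cos(77°) = 59.2 m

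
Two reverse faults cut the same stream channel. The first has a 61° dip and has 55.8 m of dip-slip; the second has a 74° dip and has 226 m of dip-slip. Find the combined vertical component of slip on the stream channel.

throw_A = 55.8 × sin(61°) = 48.80 m
throw_B = 226 × sin(74°) = 217.2 m
total = 48.80 + 217.2 = 266 m

266 m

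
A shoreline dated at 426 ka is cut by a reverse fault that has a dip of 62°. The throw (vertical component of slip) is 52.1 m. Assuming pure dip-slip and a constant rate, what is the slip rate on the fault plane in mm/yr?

0.139 mm/yr

dip-slip = throw / sin(dip) = 52.1 m / sin(62°) = 59.01 m
rate = 59.01 m / 426 ka = 0.000139 m/yr = 0.139 mm/yr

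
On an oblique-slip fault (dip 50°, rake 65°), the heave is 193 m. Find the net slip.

331 m

dip-slip = heave / cos(dip) = 193 / cos(50°) = 300.3 m
net slip = dip-slip / sin(rake) = 300.3 / sin(65°) = 331 m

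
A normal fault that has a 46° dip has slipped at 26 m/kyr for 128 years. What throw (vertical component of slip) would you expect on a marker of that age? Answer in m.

2.39 m

dip-slip = rate × time = 26 m/kyr × 128 years = 3.328 m
throw = dip-slip × sin(dip) = 3.328 × sin(46°) = 2.39 m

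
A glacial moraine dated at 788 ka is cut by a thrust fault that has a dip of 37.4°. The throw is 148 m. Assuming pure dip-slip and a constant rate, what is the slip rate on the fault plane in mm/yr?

dip-slip = throw / sin(dip) = 148 m / sin(37.4°) = 243.7 m
rate = 243.7 m / 788 ka = 0.000309 m/yr = 0.309 mm/yr

0.309 mm/yr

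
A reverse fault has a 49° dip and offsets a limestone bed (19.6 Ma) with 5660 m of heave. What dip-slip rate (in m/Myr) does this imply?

440 m/Myr

dip-slip = heave / cos(dip) = 5660 m / cos(49°) = 8627 m
rate = 8627 m / 19.6 Ma = 0.000440 m/yr = 440 m/Myr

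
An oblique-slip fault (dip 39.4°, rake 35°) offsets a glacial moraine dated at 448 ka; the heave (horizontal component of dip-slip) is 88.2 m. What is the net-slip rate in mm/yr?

0.444 mm/yr

dip-slip = heave / cos(dip) = 88.2 / cos(39.4°) = 114.1 m
net slip = dip-slip / sin(rake) = 114.1 / sin(35°) = 199 m
rate = 199 m / 448 ka = 0.000444 m/yr = 0.444 mm/yr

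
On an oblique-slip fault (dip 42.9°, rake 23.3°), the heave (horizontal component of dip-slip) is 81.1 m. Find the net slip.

280 m

dip-slip = heave / cos(dip) = 81.1 / cos(42.9°) = 110.7 m
net slip = dip-slip / sin(rake) = 110.7 / sin(23.3°) = 280 m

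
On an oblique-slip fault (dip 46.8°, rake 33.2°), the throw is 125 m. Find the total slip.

313 m

dip-slip = throw / sin(dip) = 125 / sin(46.8°) = 171.5 m
net slip = dip-slip / sin(rake) = 171.5 / sin(33.2°) = 313 m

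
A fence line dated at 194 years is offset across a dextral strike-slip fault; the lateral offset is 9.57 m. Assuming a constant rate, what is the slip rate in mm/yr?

rate = 9.57 m / 194 years = 0.0493 m/yr = 49.3 mm/yr

49.3 mm/yr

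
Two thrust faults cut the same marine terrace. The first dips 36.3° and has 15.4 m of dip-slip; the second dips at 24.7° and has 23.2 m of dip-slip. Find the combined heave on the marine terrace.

33.5 m

heave_A = 15.4 × cos(36.3°) = 12.41 m
heave_B = 23.2 × cos(24.7°) = 21.08 m
total = 12.41 + 21.08 = 33.5 m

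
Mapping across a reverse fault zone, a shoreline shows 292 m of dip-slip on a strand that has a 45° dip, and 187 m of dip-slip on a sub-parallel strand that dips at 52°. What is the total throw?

354 m

throw_A = 292 × sin(45°) = 206.5 m
throw_B = 187 × sin(52°) = 147.4 m
total = 206.5 + 147.4 = 354 m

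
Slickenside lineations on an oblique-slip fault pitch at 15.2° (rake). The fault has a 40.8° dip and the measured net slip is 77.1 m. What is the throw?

13.2 m

dip-slip = net slip × sin(rake) = 77.1 m × sin(15.2°) = 20.21 m
throw = dip-slip × sin(dip) = 20.21 × sin(40.8°) = 13.2 m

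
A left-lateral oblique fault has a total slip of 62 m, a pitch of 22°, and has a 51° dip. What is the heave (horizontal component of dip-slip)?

14.6 m

dip-slip = net slip × sin(rake) = 62 m × sin(22°) = 23.23 m
heave = dip-slip × cos(dip) = 23.23 × cos(51°) = 14.6 m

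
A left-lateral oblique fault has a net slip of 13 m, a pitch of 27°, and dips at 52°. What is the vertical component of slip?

4.65 m

dip-slip = net slip × sin(rake) = 13 m × sin(27°) = 5.902 m
throw = dip-slip × sin(dip) = 5.902 × sin(52°) = 4.65 m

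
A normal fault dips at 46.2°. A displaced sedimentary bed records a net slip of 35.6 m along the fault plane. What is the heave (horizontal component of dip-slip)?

heave = dip-slip × cos(dip) = 35.6 m × cos(46.2°) = 24.6 m

24.6 m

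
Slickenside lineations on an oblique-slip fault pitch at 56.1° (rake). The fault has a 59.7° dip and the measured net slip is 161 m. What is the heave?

dip-slip = net slip × sin(rake) = 161 m × sin(56.1°) = 133.6 m
heave = dip-slip × cos(dip) = 133.6 × cos(59.7°) = 67.4 m

67.4 m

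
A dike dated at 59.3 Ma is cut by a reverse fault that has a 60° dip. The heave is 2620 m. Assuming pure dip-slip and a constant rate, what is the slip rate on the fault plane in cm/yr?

0.00884 cm/yr

dip-slip = heave / cos(dip) = 2620 m / cos(60°) = 5240 m
rate = 5240 m / 59.3 Ma = 0.0000884 m/yr = 0.00884 cm/yr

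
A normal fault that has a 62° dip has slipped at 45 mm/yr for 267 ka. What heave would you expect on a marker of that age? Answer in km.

dip-slip = rate × time = 45 mm/yr × 267 ka = 12020 m
heave = dip-slip × cos(dip) = 12020 × cos(62°) = 5640 m = 5.64 km

5.64 km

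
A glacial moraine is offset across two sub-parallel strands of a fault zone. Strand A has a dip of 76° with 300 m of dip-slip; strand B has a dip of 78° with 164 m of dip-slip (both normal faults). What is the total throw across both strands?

452 m

throw_A = 300 × sin(76°) = 291.1 m
throw_B = 164 × sin(78°) = 160.4 m
total = 291.1 + 160.4 = 452 m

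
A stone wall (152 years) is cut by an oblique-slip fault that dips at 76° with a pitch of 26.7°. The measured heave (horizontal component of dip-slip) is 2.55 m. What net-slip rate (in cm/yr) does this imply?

15.4 cm/yr

dip-slip = heave / cos(dip) = 2.55 / cos(76°) = 10.54 m
net slip = dip-slip / sin(rake) = 10.54 / sin(26.7°) = 23.46 m
rate = 23.46 m / 152 years = 0.154 m/yr = 15.4 cm/yr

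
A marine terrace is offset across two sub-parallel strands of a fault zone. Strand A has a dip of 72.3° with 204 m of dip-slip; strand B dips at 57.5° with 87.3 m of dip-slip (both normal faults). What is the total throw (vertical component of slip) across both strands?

throw_A = 204 × sin(72.3°) = 194.3 m
throw_B = 87.3 × sin(57.5°) = 73.63 m
total = 194.3 + 73.63 = 268 m

268 m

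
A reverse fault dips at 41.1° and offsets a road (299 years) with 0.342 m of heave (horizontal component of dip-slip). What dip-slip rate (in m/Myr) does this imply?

dip-slip = heave / cos(dip) = 0.342 m / cos(41.1°) = 0.4538 m
rate = 0.4538 m / 299 years = 0.00152 m/yr = 1520 m/Myr

1520 m/Myr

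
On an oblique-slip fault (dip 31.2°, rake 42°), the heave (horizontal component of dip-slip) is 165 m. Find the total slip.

288 m

dip-slip = heave / cos(dip) = 165 / cos(31.2°) = 192.9 m
net slip = dip-slip / sin(rake) = 192.9 / sin(42°) = 288 m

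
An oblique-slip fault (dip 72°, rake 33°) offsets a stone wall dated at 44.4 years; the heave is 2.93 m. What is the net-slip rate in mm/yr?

392 mm/yr

dip-slip = heave / cos(dip) = 2.93 / cos(72°) = 9.482 m
net slip = dip-slip / sin(rake) = 9.482 / sin(33°) = 17.41 m
rate = 17.41 m / 44.4 years = 0.392 m/yr = 392 mm/yr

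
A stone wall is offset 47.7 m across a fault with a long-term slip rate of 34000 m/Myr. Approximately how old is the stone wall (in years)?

1400 years

age = offset / rate = 47.7 m / (34000 m/Myr) = 1400 yr = 1400 years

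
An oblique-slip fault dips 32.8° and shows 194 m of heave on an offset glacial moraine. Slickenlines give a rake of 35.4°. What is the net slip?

398 m

dip-slip = heave / cos(dip) = 194 / cos(32.8°) = 230.8 m
net slip = dip-slip / sin(rake) = 230.8 / sin(35.4°) = 398 m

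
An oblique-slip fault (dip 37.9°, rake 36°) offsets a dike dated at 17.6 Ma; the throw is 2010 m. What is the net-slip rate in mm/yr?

dip-slip = throw / sin(dip) = 2010 / sin(37.9°) = 3272 m
net slip = dip-slip / sin(rake) = 3272 / sin(36°) = 5567 m
rate = 5567 m / 17.6 Ma = 0.000316 m/yr = 0.316 mm/yr

0.316 mm/yr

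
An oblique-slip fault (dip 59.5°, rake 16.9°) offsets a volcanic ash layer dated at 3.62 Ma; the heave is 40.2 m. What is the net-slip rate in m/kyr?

0.0753 m/kyr

dip-slip = heave / cos(dip) = 40.2 / cos(59.5°) = 79.21 m
net slip = dip-slip / sin(rake) = 79.21 / sin(16.9°) = 272.5 m
rate = 272.5 m / 3.62 Ma = 0.0000753 m/yr = 0.0753 m/kyr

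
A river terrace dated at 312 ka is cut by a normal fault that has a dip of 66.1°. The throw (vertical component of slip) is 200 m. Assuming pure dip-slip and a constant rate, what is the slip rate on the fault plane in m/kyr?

dip-slip = throw / sin(dip) = 200 m / sin(66.1°) = 218.8 m
rate = 218.8 m / 312 ka = 0.000701 m/yr = 0.701 m/kyr

0.701 m/kyr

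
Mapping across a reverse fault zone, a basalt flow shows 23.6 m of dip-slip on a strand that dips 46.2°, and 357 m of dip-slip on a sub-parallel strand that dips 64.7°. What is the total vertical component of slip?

340 m

throw_A = 23.6 × sin(46.2°) = 17.03 m
throw_B = 357 × sin(64.7°) = 322.8 m
total = 17.03 + 322.8 = 340 m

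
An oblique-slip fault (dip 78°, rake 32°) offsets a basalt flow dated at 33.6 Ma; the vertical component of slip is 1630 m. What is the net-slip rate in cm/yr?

0.00936 cm/yr

dip-slip = throw / sin(dip) = 1630 / sin(78°) = 1666 m
net slip = dip-slip / sin(rake) = 1666 / sin(32°) = 3145 m
rate = 3145 m / 33.6 Ma = 0.0000936 m/yr = 0.00936 cm/yr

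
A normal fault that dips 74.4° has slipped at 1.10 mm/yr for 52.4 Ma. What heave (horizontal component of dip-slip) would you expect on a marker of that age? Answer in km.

dip-slip = rate × time = 1.10 mm/yr × 52.4 Ma = 57640 m
heave = dip-slip × cos(dip) = 57640 × cos(74.4°) = 15500 m = 15.5 km

15.5 km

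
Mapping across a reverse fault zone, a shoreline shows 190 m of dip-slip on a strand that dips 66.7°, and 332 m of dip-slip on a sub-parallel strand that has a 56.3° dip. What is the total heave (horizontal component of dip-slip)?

heave_A = 190 × cos(66.7°) = 75.15 m
heave_B = 332 × cos(56.3°) = 184.2 m
total = 75.15 + 184.2 = 259 m

259 m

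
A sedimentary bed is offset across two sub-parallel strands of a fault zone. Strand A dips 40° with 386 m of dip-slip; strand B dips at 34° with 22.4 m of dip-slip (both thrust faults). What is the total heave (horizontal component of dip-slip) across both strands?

heave_A = 386 × cos(40°) = 295.7 m
heave_B = 22.4 × cos(34°) = 18.57 m
total = 295.7 + 18.57 = 314 m

314 m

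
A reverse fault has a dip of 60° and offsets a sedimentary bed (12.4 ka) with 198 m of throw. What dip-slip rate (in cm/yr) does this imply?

dip-slip = throw / sin(dip) = 198 m / sin(60°) = 228.6 m
rate = 228.6 m / 12.4 ka = 0.0184 m/yr = 1.84 cm/yr

1.84 cm/yr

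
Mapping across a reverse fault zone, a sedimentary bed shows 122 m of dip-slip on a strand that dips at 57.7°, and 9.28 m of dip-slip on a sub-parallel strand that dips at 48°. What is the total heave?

71.4 m

heave_A = 122 × cos(57.7°) = 65.19 m
heave_B = 9.28 × cos(48°) = 6.210 m
total = 65.19 + 6.210 = 71.4 m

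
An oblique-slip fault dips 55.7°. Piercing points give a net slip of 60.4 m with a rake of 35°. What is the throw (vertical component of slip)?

dip-slip = net slip × sin(rake) = 60.4 m × sin(35°) = 34.64 m
throw = dip-slip × sin(dip) = 34.64 × sin(55.7°) = 28.6 m

28.6 m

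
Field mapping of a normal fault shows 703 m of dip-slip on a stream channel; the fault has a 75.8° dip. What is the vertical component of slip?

throw = dip-slip × sin(dip) = 703 m × sin(75.8°) = 682 m

682 m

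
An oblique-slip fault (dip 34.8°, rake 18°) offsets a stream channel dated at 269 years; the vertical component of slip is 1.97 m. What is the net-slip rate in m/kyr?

dip-slip = throw / sin(dip) = 1.97 / sin(34.8°) = 3.452 m
net slip = dip-slip / sin(rake) = 3.452 / sin(18°) = 11.17 m
rate = 11.17 m / 269 years = 0.0415 m/yr = 41.5 m/kyr

41.5 m/kyr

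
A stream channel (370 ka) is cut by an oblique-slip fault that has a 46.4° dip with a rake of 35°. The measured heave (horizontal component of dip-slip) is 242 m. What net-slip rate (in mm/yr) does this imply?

dip-slip = heave / cos(dip) = 242 / cos(46.4°) = 350.9 m
net slip = dip-slip / sin(rake) = 350.9 / sin(35°) = 611.8 m
rate = 611.8 m / 370 ka = 0.00165 m/yr = 1.65 mm/yr

1.65 mm/yr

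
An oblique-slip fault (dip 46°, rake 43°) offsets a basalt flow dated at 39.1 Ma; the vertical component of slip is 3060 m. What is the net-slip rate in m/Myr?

dip-slip = throw / sin(dip) = 3060 / sin(46°) = 4254 m
net slip = dip-slip / sin(rake) = 4254 / sin(43°) = 6237 m
rate = 6237 m / 39.1 Ma = 0.000160 m/yr = 160 m/Myr

160 m/Myr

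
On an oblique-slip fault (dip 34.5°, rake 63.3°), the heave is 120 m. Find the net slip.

163 m

dip-slip = heave / cos(dip) = 120 / cos(34.5°) = 145.6 m
net slip = dip-slip / sin(rake) = 145.6 / sin(63.3°) = 163 m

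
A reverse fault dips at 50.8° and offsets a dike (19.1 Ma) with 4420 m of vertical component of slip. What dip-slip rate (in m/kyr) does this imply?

0.299 m/kyr

dip-slip = throw / sin(dip) = 4420 m / sin(50.8°) = 5704 m
rate = 5704 m / 19.1 Ma = 0.000299 m/yr = 0.299 m/kyr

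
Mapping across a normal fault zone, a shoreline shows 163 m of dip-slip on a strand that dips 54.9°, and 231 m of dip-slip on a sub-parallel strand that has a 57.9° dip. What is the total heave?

heave_A = 163 × cos(54.9°) = 93.73 m
heave_B = 231 × cos(57.9°) = 122.8 m
total = 93.73 + 122.8 = 216 m

216 m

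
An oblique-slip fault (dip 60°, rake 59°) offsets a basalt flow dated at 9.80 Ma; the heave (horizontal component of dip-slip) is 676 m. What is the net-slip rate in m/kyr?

dip-slip = heave / cos(dip) = 676 / cos(60°) = 1352 m
net slip = dip-slip / sin(rake) = 1352 / sin(59°) = 1577 m
rate = 1577 m / 9.80 Ma = 0.000161 m/yr = 0.161 m/kyr

0.161 m/kyr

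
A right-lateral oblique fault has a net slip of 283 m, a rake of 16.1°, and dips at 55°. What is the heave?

45 m

dip-slip = net slip × sin(rake) = 283 m × sin(16.1°) = 78.48 m
heave = dip-slip × cos(dip) = 78.48 × cos(55°) = 45 m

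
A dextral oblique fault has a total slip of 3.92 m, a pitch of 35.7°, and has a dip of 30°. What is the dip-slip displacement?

dip-slip = net slip × sin(rake) = 3.92 m × sin(35.7°) = 2.29 m

2.29 m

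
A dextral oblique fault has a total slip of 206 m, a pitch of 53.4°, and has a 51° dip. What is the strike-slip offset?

strike-slip = net slip × cos(rake) = 206 m × cos(53.4°) = 123 m

123 m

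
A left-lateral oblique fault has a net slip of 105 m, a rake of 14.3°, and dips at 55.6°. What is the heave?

dip-slip = net slip × sin(rake) = 105 m × sin(14.3°) = 25.93 m
heave = dip-slip × cos(dip) = 25.93 × cos(55.6°) = 14.7 m

14.7 m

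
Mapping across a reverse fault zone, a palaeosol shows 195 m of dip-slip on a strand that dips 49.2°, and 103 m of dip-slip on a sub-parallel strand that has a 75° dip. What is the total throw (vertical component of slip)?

throw_A = 195 × sin(49.2°) = 147.6 m
throw_B = 103 × sin(75°) = 99.49 m
total = 147.6 + 99.49 = 247 m

247 m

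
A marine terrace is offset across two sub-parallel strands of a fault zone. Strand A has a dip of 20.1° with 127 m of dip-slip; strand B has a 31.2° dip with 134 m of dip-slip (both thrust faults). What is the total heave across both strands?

heave_A = 127 × cos(20.1°) = 119.3 m
heave_B = 134 × cos(31.2°) = 114.6 m
total = 119.3 + 114.6 = 234 m

234 m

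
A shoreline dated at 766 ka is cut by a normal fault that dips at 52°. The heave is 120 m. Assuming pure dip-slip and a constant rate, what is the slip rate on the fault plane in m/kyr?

0.254 m/kyr

dip-slip = heave / cos(dip) = 120 m / cos(52°) = 194.9 m
rate = 194.9 m / 766 ka = 0.000254 m/yr = 0.254 m/kyr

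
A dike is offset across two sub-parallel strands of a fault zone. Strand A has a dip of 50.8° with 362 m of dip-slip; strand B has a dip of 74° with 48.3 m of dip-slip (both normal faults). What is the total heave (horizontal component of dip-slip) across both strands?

heave_A = 362 × cos(50.8°) = 228.8 m
heave_B = 48.3 × cos(74°) = 13.31 m
total = 228.8 + 13.31 = 242 m

242 m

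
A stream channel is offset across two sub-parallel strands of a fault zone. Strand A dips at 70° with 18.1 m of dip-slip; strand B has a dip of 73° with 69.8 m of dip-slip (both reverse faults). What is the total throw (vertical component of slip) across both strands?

83.8 m

throw_A = 18.1 × sin(70°) = 17.01 m
throw_B = 69.8 × sin(73°) = 66.75 m
total = 17.01 + 66.75 = 83.8 m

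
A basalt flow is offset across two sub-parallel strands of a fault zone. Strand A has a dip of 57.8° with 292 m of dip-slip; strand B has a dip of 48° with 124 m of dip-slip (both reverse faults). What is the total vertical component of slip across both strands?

throw_A = 292 × sin(57.8°) = 247.1 m
throw_B = 124 × sin(48°) = 92.15 m
total = 247.1 + 92.15 = 339 m

339 m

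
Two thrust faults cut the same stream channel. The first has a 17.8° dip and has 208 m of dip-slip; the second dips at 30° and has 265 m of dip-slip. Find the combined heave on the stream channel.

heave_A = 208 × cos(17.8°) = 198 m
heave_B = 265 × cos(30°) = 229.5 m
total = 198 + 229.5 = 428 m

428 m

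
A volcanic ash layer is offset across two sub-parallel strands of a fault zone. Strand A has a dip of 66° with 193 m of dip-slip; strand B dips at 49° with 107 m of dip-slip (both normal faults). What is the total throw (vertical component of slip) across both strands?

257 m

throw_A = 193 × sin(66°) = 176.3 m
throw_B = 107 × sin(49°) = 80.75 m
total = 176.3 + 80.75 = 257 m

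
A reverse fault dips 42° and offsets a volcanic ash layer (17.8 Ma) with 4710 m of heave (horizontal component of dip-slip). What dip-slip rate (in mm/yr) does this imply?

dip-slip = heave / cos(dip) = 4710 m / cos(42°) = 6338 m
rate = 6338 m / 17.8 Ma = 0.000356 m/yr = 0.356 mm/yr

0.356 mm/yr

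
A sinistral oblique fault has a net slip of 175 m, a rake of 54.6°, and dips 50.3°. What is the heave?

91.1 m

dip-slip = net slip × sin(rake) = 175 m × sin(54.6°) = 142.6 m
heave = dip-slip × cos(dip) = 142.6 × cos(50.3°) = 91.1 m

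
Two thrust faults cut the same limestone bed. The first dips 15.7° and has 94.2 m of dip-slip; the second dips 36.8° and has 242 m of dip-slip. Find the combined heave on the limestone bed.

284 m

heave_A = 94.2 × cos(15.7°) = 90.69 m
heave_B = 242 × cos(36.8°) = 193.8 m
total = 90.69 + 193.8 = 284 m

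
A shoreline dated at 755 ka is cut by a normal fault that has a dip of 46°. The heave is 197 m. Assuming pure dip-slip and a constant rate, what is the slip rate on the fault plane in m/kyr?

dip-slip = heave / cos(dip) = 197 m / cos(46°) = 283.6 m
rate = 283.6 m / 755 ka = 0.000376 m/yr = 0.376 m/kyr

0.376 m/kyr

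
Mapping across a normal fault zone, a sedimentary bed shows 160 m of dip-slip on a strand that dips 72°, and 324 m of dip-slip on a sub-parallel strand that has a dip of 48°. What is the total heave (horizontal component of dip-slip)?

heave_A = 160 × cos(72°) = 49.44 m
heave_B = 324 × cos(48°) = 216.8 m
total = 49.44 + 216.8 = 266 m

266 m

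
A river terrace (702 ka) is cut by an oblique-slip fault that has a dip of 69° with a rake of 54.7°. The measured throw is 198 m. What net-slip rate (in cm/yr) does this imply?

dip-slip = throw / sin(dip) = 198 / sin(69°) = 212.1 m
net slip = dip-slip / sin(rake) = 212.1 / sin(54.7°) = 259.9 m
rate = 259.9 m / 702 ka = 0.000370 m/yr = 0.0370 cm/yr

0.0370 cm/yr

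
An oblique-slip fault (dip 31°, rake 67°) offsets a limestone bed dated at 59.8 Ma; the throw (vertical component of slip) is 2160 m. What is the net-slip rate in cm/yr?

dip-slip = throw / sin(dip) = 2160 / sin(31°) = 4194 m
net slip = dip-slip / sin(rake) = 4194 / sin(67°) = 4556 m
rate = 4556 m / 59.8 Ma = 0.0000762 m/yr = 0.00762 cm/yr

0.00762 cm/yr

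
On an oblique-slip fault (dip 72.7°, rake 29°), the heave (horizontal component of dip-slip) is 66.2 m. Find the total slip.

dip-slip = heave / cos(dip) = 66.2 / cos(72.7°) = 222.6 m
net slip = dip-slip / sin(rake) = 222.6 / sin(29°) = 459 m

459 m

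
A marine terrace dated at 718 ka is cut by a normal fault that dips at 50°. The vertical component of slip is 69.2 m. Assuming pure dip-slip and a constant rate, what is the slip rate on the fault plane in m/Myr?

dip-slip = throw / sin(dip) = 69.2 m / sin(50°) = 90.33 m
rate = 90.33 m / 718 ka = 0.000126 m/yr = 126 m/Myr

126 m/Myr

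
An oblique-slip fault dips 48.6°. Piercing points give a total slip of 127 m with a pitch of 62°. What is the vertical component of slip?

dip-slip = net slip × sin(rake) = 127 m × sin(62°) = 112.1 m
throw = dip-slip × sin(dip) = 112.1 × sin(48.6°) = 84.1 m

84.1 m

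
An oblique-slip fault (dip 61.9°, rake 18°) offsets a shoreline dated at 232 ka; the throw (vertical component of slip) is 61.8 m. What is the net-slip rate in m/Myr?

dip-slip = throw / sin(dip) = 61.8 / sin(61.9°) = 70.06 m
net slip = dip-slip / sin(rake) = 70.06 / sin(18°) = 226.7 m
rate = 226.7 m / 232 ka = 0.000977 m/yr = 977 m/Myr

977 m/Myr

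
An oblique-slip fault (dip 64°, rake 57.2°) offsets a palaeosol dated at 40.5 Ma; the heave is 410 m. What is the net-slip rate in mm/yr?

0.0275 mm/yr

dip-slip = heave / cos(dip) = 410 / cos(64°) = 935.3 m
net slip = dip-slip / sin(rake) = 935.3 / sin(57.2°) = 1113 m
rate = 1113 m / 40.5 Ma = 0.0000275 m/yr = 0.0275 mm/yr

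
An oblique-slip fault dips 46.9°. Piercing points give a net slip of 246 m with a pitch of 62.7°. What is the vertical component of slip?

dip-slip = net slip × sin(rake) = 246 m × sin(62.7°) = 218.6 m
throw = dip-slip × sin(dip) = 218.6 × sin(46.9°) = 160 m

160 m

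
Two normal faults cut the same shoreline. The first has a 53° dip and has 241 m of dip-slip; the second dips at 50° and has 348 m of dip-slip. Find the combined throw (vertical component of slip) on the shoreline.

throw_A = 241 × sin(53°) = 192.5 m
throw_B = 348 × sin(50°) = 266.6 m
total = 192.5 + 266.6 = 459 m

459 m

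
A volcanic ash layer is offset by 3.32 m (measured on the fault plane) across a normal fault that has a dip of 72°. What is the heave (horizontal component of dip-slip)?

heave = dip-slip × cos(dip) = 3.32 m × cos(72°) = 1.03 m

1.03 m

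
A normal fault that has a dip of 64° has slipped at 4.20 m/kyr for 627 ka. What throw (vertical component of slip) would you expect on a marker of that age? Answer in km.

2.37 km

dip-slip = rate × time = 4.20 m/kyr × 627 ka = 2633 m
throw = dip-slip × sin(dip) = 2633 × sin(64°) = 2370 m = 2.37 km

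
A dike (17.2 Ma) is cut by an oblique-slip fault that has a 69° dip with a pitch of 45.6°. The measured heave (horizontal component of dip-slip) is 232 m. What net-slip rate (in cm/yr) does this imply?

0.00527 cm/yr

dip-slip = heave / cos(dip) = 232 / cos(69°) = 647.4 m
net slip = dip-slip / sin(rake) = 647.4 / sin(45.6°) = 906.1 m
rate = 906.1 m / 17.2 Ma = 0.0000527 m/yr = 0.00527 cm/yr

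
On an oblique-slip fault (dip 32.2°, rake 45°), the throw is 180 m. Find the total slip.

dip-slip = throw / sin(dip) = 180 / sin(32.2°) = 337.8 m
net slip = dip-slip / sin(rake) = 337.8 / sin(45°) = 478 m

478 m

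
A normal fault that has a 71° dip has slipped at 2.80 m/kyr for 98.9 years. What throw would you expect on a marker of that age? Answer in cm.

26.2 cm

dip-slip = rate × time = 2.80 m/kyr × 98.9 years = 0.2769 m
throw = dip-slip × sin(dip) = 0.2769 × sin(71°) = 0.262 m = 26.2 cm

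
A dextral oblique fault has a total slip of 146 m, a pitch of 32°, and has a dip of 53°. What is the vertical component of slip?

61.8 m

dip-slip = net slip × sin(rake) = 146 m × sin(32°) = 77.37 m
throw = dip-slip × sin(dip) = 77.37 × sin(53°) = 61.8 m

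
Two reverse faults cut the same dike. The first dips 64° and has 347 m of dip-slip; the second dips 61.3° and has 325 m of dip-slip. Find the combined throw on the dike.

597 m

throw_A = 347 × sin(64°) = 311.9 m
throw_B = 325 × sin(61.3°) = 285.1 m
total = 311.9 + 285.1 = 597 m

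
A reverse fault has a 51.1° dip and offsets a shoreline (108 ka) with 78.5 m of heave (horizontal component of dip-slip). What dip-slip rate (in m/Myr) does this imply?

dip-slip = heave / cos(dip) = 78.5 m / cos(51.1°) = 125 m
rate = 125 m / 108 ka = 0.00116 m/yr = 1160 m/Myr

1160 m/Myr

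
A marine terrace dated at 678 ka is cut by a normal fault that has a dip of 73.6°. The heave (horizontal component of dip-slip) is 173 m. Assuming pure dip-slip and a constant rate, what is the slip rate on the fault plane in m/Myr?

dip-slip = heave / cos(dip) = 173 m / cos(73.6°) = 612.7 m
rate = 612.7 m / 678 ka = 0.000904 m/yr = 904 m/Myr

904 m/Myr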